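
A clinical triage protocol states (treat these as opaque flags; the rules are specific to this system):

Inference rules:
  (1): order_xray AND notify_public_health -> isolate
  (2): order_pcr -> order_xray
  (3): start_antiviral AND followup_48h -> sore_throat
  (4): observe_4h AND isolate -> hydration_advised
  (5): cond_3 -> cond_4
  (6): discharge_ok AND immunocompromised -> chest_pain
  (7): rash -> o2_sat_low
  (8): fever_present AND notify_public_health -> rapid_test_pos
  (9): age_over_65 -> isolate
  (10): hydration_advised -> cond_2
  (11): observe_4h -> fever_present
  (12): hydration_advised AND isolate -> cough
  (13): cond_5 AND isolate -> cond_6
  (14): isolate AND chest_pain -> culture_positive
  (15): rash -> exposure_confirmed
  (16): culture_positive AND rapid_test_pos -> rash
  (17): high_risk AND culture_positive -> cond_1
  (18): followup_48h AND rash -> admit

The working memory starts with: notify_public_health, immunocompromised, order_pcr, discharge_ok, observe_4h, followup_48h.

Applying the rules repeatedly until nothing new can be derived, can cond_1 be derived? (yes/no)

no

Round 1 — (2), (6), (11), derive order_xray, chest_pain, fever_present.
Round 2 — (1), (8), derive isolate, rapid_test_pos.
Round 3 — (4), (14), derive hydration_advised, culture_positive.
Round 4 — (10), (12), (16), derive cond_2, cough, rash.
Round 5 — (7), (15), (18), derive o2_sat_low, exposure_confirmed, admit.
Fixed point reached. cond_1 is concluded only by (17); (17) needs high_risk (never derived).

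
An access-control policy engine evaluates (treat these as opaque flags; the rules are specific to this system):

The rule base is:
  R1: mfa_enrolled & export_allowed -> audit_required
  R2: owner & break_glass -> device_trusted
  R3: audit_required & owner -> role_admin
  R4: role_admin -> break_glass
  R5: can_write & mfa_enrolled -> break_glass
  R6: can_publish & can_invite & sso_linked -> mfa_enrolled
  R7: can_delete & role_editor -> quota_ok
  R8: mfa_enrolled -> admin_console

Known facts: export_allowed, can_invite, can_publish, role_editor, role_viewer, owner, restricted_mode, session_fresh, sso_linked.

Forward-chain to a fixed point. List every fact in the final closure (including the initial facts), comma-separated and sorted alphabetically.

Round 1 — R6, derive mfa_enrolled.
Round 2 — R1, R8, derive audit_required, admin_console.
Round 3 — R3, derive role_admin.
Round 4 — R4, derive break_glass.
Round 5 — R2, derive device_trusted.

admin_console, audit_required, break_glass, can_invite, can_publish, device_trusted, export_allowed, mfa_enrolled, owner, restricted_mode, role_admin, role_editor, role_viewer, session_fresh, sso_linked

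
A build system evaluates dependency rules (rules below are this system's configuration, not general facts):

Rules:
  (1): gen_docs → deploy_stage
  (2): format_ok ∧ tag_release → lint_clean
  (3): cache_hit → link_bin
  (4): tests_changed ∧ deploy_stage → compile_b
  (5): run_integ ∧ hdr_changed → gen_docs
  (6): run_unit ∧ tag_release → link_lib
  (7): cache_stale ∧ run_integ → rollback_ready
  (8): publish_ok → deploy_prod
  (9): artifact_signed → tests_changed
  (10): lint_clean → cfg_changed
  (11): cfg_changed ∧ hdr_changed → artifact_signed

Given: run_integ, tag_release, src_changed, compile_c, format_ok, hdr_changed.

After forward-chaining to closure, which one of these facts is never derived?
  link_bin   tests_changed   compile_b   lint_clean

Round 1: (2) [format_ok ∧ tag_release → lint_clean]; (5) [run_integ ∧ hdr_changed → gen_docs]. Adds lint_clean, gen_docs.
Round 2: (1) [gen_docs → deploy_stage]; (10) [lint_clean → cfg_changed]. Adds deploy_stage, cfg_changed.
Round 3: (11) [cfg_changed ∧ hdr_changed → artifact_signed]. Adds artifact_signed.
Round 4: (9) [artifact_signed → tests_changed]. Adds tests_changed.
Round 5: (4) [tests_changed ∧ deploy_stage → compile_b]. Adds compile_b.
Derived: lint_clean (round 1), compile_b (round 5), tests_changed (round 4). link_bin never appears in any round.

link_bin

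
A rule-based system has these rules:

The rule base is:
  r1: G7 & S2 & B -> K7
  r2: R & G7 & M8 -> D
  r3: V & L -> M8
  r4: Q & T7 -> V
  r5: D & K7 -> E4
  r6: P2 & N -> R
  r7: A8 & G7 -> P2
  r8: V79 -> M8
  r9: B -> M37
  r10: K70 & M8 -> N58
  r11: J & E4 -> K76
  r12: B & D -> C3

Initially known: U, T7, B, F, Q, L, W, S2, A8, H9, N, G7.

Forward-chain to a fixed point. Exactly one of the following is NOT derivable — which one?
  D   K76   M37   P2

[1] r1 [G7 & S2 & B -> K7]; r4 [Q & T7 -> V]; r7 [A8 & G7 -> P2]; r9 [B -> M37]. ⇒ new: K7, V, P2, M37.
[2] r3 [V & L -> M8]; r6 [P2 & N -> R]. ⇒ new: M8, R.
[3] r2 [R & G7 & M8 -> D]. ⇒ new: D.
[4] r5 [D & K7 -> E4]; r12 [B & D -> C3]. ⇒ new: E4, C3.
Derived: M37 (round 1), D (round 3), P2 (round 1). K76 never appears in any round.

K76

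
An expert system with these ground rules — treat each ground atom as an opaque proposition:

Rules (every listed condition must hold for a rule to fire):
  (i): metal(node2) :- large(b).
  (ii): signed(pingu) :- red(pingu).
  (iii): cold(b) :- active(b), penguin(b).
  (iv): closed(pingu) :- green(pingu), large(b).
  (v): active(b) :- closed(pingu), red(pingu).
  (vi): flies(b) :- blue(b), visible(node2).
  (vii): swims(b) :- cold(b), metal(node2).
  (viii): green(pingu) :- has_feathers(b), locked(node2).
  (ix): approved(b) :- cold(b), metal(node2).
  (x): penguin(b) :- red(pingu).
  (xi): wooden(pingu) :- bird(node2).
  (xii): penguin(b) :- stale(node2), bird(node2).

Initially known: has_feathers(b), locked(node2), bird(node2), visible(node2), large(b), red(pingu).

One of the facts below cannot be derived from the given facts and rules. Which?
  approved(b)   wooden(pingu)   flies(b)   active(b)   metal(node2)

flies(b)

[1] (i) [metal(node2) :- large(b).]; (ii) [signed(pingu) :- red(pingu).]; (viii) [green(pingu) :- has_feathers(b), locked(node2).]; (x) [penguin(b) :- red(pingu).]; (xi) [wooden(pingu) :- bird(node2).]. ⇒ new: metal(node2), signed(pingu), green(pingu), penguin(b), wooden(pingu).
[2] (iv) [closed(pingu) :- green(pingu), large(b).]. ⇒ new: closed(pingu).
[3] (v) [active(b) :- closed(pingu), red(pingu).]. ⇒ new: active(b).
[4] (iii) [cold(b) :- active(b), penguin(b).]. ⇒ new: cold(b).
[5] (vii) [swims(b) :- cold(b), metal(node2).]; (ix) [approved(b) :- cold(b), metal(node2).]. ⇒ new: swims(b), approved(b).
Derived: wooden(pingu) (round 1), metal(node2) (round 1), approved(b) (round 5), active(b) (round 3). flies(b) never appears in any round.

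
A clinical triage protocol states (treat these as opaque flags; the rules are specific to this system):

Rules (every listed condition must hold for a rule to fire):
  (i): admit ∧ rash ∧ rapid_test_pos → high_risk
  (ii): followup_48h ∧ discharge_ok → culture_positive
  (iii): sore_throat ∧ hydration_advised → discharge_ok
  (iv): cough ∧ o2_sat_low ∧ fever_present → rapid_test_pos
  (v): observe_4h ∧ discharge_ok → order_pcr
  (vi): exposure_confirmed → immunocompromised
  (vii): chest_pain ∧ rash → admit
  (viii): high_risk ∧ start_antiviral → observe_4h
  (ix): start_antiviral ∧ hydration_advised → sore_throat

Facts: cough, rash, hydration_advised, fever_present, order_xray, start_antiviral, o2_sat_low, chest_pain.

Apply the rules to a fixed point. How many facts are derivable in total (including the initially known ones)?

[1] (iv) [cough ∧ o2_sat_low ∧ fever_present → rapid_test_pos]; (vii) [chest_pain ∧ rash → admit]; (ix) [start_antiviral ∧ hydration_advised → sore_throat]. ⇒ new: rapid_test_pos, admit, sore_throat.
[2] (i) [admit ∧ rash ∧ rapid_test_pos → high_risk]; (iii) [sore_throat ∧ hydration_advised → discharge_ok]. ⇒ new: high_risk, discharge_ok.
[3] (viii) [high_risk ∧ start_antiviral → observe_4h]. ⇒ new: observe_4h.
[4] (v) [observe_4h ∧ discharge_ok → order_pcr]. ⇒ new: order_pcr.
Closure: {admit, chest_pain, cough, discharge_ok, fever_present, high_risk, hydration_advised, o2_sat_low, observe_4h, order_pcr, order_xray, rapid_test_pos, rash, sore_throat, start_antiviral} — 15 facts.

15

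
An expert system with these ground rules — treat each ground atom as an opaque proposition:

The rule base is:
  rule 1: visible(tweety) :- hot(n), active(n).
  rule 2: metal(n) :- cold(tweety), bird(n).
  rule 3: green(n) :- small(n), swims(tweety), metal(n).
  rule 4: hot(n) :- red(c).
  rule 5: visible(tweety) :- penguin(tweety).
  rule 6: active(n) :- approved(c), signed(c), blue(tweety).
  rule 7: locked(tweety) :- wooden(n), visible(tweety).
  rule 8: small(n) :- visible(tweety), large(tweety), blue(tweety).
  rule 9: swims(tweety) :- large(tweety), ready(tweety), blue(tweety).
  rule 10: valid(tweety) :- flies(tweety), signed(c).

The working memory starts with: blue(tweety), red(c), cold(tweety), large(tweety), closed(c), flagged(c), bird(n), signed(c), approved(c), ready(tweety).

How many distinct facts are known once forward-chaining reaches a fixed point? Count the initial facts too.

Round 1 — rule 2, rule 4, rule 6, rule 9, derive metal(n), hot(n), active(n), swims(tweety).
Round 2 — rule 1, derive visible(tweety).
Round 3 — rule 8, derive small(n).
Round 4 — rule 3, derive green(n).
Closure: {active(n), approved(c), bird(n), blue(tweety), closed(c), cold(tweety), flagged(c), green(n), hot(n), large(tweety), metal(n), ready(tweety), red(c), signed(c), small(n), swims(tweety), visible(tweety)} — 17 facts.

17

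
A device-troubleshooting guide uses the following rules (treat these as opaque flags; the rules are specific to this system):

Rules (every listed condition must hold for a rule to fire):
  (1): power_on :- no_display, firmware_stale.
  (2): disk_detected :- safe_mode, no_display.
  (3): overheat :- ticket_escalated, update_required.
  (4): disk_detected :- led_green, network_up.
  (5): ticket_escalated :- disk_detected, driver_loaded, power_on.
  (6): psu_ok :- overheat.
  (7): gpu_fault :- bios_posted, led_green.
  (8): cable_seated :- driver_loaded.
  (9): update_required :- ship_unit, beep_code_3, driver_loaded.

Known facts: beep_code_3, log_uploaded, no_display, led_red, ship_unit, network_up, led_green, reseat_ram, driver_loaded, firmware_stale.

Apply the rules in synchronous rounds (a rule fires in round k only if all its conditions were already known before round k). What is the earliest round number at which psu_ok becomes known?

4

Round 1: (1) [power_on :- no_display, firmware_stale.]; (4) [disk_detected :- led_green, network_up.]; (8) [cable_seated :- driver_loaded.]; (9) [update_required :- ship_unit, beep_code_3, driver_loaded.]. Adds power_on, disk_detected, cable_seated, update_required.
Round 2: (5) [ticket_escalated :- disk_detected, driver_loaded, power_on.]. Adds ticket_escalated.
Round 3: (3) [overheat :- ticket_escalated, update_required.]. Adds overheat.
Round 4: (6) [psu_ok :- overheat.]. Adds psu_ok.
psu_ok first appears in round 4.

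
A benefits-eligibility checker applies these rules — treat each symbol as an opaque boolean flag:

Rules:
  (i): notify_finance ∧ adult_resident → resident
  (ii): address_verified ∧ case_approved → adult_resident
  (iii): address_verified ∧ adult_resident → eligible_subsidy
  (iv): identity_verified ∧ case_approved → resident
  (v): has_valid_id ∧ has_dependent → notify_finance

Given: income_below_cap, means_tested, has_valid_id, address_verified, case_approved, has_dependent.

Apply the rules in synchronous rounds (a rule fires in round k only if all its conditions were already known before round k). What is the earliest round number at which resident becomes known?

[1] (ii) [address_verified ∧ case_approved → adult_resident]; (v) [has_valid_id ∧ has_dependent → notify_finance]. ⇒ new: adult_resident, notify_finance.
[2] (i) [notify_finance ∧ adult_resident → resident]; (iii) [address_verified ∧ adult_resident → eligible_subsidy]. ⇒ new: resident, eligible_subsidy.
resident first appears in round 2.

2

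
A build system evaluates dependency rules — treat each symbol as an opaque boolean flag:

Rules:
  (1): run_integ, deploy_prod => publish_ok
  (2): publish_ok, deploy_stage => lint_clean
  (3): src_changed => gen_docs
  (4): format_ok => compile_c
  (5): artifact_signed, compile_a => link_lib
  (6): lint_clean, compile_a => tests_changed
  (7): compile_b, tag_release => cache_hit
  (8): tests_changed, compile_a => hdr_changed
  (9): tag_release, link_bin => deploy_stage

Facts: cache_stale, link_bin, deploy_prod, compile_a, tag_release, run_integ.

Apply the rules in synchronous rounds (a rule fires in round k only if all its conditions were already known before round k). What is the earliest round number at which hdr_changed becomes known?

Round 1: (1) [run_integ, deploy_prod => publish_ok]; (9) [tag_release, link_bin => deploy_stage]. New: publish_ok, deploy_stage.
Round 2: (2) [publish_ok, deploy_stage => lint_clean]. New: lint_clean.
Round 3: (6) [lint_clean, compile_a => tests_changed]. New: tests_changed.
Round 4: (8) [tests_changed, compile_a => hdr_changed]. New: hdr_changed.
hdr_changed first appears in round 4.

4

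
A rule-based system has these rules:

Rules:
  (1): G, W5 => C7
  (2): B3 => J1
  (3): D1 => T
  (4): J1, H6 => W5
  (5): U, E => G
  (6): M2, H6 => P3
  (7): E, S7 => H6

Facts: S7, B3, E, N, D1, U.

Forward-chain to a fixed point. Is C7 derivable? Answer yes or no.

Round 1 fires (2), (3), (5), (7), giving J1, T, G, H6.
Round 2 fires (4), giving W5.
Round 3 fires (1), giving C7.
C7 appears in round 3, so it is derivable.

yes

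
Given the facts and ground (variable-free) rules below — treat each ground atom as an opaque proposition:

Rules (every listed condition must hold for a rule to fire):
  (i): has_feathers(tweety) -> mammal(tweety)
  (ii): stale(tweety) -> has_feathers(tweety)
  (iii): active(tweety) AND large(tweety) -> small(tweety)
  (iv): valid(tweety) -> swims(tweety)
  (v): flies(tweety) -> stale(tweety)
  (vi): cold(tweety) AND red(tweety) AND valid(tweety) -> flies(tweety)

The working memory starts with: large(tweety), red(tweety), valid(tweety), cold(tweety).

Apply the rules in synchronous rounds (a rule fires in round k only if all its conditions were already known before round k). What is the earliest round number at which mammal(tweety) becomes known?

4

Round 1: (iv) [valid(tweety) -> swims(tweety)]; (vi) [cold(tweety) AND red(tweety) AND valid(tweety) -> flies(tweety)]. New: swims(tweety), flies(tweety).
Round 2: (v) [flies(tweety) -> stale(tweety)]. New: stale(tweety).
Round 3: (ii) [stale(tweety) -> has_feathers(tweety)]. New: has_feathers(tweety).
Round 4: (i) [has_feathers(tweety) -> mammal(tweety)]. New: mammal(tweety).
mammal(tweety) first appears in round 4.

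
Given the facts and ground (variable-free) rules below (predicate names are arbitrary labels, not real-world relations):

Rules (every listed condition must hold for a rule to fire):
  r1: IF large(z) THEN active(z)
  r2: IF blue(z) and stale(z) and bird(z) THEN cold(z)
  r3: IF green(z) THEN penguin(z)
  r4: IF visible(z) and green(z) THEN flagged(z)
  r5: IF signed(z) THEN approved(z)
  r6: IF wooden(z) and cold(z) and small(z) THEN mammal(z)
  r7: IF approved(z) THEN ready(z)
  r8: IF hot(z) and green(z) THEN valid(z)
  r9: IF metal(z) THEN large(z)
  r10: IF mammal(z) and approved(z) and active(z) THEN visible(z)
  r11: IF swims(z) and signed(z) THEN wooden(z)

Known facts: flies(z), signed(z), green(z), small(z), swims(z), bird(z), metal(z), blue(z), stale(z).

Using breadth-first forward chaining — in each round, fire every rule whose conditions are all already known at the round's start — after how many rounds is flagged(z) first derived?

4

Round 1: r2 [IF blue(z) and stale(z) and bird(z) THEN cold(z)]; r3 [IF green(z) THEN penguin(z)]; r5 [IF signed(z) THEN approved(z)]; r9 [IF metal(z) THEN large(z)]; r11 [IF swims(z) and signed(z) THEN wooden(z)]. New: cold(z), penguin(z), approved(z), large(z), wooden(z).
Round 2: r1 [IF large(z) THEN active(z)]; r6 [IF wooden(z) and cold(z) and small(z) THEN mammal(z)]; r7 [IF approved(z) THEN ready(z)]. New: active(z), mammal(z), ready(z).
Round 3: r10 [IF mammal(z) and approved(z) and active(z) THEN visible(z)]. New: visible(z).
Round 4: r4 [IF visible(z) and green(z) THEN flagged(z)]. New: flagged(z).
flagged(z) first appears in round 4.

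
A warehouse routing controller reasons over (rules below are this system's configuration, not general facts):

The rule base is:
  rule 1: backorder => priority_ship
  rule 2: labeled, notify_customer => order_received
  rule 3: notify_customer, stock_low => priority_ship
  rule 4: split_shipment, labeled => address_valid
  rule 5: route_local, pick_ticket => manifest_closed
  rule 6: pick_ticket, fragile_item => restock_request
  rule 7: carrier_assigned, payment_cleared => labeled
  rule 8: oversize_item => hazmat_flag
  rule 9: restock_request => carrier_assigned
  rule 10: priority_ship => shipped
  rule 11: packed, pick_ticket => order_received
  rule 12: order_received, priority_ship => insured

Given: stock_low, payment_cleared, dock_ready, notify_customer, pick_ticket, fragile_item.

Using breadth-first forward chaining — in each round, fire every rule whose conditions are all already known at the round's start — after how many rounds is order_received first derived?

4

Round 1: rule 3 [notify_customer, stock_low => priority_ship]; rule 6 [pick_ticket, fragile_item => restock_request]. Adds priority_ship, restock_request.
Round 2: rule 9 [restock_request => carrier_assigned]; rule 10 [priority_ship => shipped]. Adds carrier_assigned, shipped.
Round 3: rule 7 [carrier_assigned, payment_cleared => labeled]. Adds labeled.
Round 4: rule 2 [labeled, notify_customer => order_received]. Adds order_received.
order_received first appears in round 4.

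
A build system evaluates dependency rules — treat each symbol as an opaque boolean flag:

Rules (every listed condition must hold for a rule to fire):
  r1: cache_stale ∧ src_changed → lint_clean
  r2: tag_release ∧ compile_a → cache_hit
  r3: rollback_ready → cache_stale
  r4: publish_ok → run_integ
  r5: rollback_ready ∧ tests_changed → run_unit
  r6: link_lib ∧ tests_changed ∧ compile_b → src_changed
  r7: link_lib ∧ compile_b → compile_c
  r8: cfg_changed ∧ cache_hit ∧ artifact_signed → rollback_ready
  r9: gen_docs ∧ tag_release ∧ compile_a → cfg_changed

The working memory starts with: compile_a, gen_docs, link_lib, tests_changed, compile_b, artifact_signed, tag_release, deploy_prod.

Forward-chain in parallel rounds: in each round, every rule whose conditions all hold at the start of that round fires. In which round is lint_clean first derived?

Round 1 fires r2, r6, r7, r9, giving cache_hit, src_changed, compile_c, cfg_changed.
Round 2 fires r8, giving rollback_ready.
Round 3 fires r3, r5, giving cache_stale, run_unit.
Round 4 fires r1, giving lint_clean.
lint_clean first appears in round 4.

4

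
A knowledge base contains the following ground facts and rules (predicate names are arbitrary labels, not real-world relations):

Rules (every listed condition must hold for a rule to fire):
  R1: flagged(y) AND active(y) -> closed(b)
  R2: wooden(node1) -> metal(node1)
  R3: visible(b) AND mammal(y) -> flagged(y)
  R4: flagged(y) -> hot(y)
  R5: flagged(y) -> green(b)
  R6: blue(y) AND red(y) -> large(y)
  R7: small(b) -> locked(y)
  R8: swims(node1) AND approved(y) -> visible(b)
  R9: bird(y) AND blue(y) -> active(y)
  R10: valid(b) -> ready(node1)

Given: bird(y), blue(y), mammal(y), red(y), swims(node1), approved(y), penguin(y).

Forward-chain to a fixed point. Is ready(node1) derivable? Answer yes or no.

Round 1: R6 [blue(y) AND red(y) -> large(y)]; R8 [swims(node1) AND approved(y) -> visible(b)]; R9 [bird(y) AND blue(y) -> active(y)]. New: large(y), visible(b), active(y).
Round 2: R3 [visible(b) AND mammal(y) -> flagged(y)]. New: flagged(y).
Round 3: R1 [flagged(y) AND active(y) -> closed(b)]; R4 [flagged(y) -> hot(y)]; R5 [flagged(y) -> green(b)]. New: closed(b), hot(y), green(b).
Fixed point reached. ready(node1) is concluded only by R10; R10 needs valid(b) (never derived).

no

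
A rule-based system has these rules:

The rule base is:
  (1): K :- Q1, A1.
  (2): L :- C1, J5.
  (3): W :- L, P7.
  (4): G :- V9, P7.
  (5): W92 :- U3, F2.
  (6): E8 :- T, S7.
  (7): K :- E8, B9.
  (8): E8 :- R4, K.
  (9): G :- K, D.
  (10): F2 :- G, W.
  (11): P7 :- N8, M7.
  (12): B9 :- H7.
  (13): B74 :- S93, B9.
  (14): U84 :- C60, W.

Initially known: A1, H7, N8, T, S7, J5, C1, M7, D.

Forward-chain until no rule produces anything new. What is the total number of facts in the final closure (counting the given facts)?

Round 1: (2) [L :- C1, J5.]; (6) [E8 :- T, S7.]; (11) [P7 :- N8, M7.]; (12) [B9 :- H7.]. New: L, E8, P7, B9.
Round 2: (3) [W :- L, P7.]; (7) [K :- E8, B9.]. New: W, K.
Round 3: (9) [G :- K, D.]. New: G.
Round 4: (10) [F2 :- G, W.]. New: F2.
Closure: {A1, B9, C1, D, E8, F2, G, H7, J5, K, L, M7, N8, P7, S7, T, W} — 17 facts.

17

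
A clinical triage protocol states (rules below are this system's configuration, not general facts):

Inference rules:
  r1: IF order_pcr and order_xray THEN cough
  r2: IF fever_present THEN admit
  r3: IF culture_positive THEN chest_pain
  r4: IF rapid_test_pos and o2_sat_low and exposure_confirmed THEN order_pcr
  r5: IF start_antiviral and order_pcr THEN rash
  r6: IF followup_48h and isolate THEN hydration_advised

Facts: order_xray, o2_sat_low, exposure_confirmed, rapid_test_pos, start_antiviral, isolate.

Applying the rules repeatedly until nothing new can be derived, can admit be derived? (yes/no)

Round 1: r4 [IF rapid_test_pos and o2_sat_low and exposure_confirmed THEN order_pcr]. New: order_pcr.
Round 2: r1 [IF order_pcr and order_xray THEN cough]; r5 [IF start_antiviral and order_pcr THEN rash]. New: cough, rash.
Fixed point reached. admit is concluded only by r2; r2 needs fever_present (never derived).

no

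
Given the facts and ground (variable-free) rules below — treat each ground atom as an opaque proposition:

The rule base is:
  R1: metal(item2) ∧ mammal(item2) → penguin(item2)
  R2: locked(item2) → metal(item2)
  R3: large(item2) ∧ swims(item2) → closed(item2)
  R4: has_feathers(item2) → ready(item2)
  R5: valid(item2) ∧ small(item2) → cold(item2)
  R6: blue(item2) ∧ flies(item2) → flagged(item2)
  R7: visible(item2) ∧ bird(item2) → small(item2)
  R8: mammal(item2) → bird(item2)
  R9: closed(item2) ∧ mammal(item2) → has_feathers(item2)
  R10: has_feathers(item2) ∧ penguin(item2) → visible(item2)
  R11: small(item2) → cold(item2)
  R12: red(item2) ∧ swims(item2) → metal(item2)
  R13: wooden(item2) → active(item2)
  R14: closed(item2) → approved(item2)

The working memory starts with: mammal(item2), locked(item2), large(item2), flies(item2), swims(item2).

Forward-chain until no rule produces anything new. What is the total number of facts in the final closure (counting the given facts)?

Round 1: R2 [locked(item2) → metal(item2)]; R3 [large(item2) ∧ swims(item2) → closed(item2)]; R8 [mammal(item2) → bird(item2)]. Adds metal(item2), closed(item2), bird(item2).
Round 2: R1 [metal(item2) ∧ mammal(item2) → penguin(item2)]; R9 [closed(item2) ∧ mammal(item2) → has_feathers(item2)]; R14 [closed(item2) → approved(item2)]. Adds penguin(item2), has_feathers(item2), approved(item2).
Round 3: R4 [has_feathers(item2) → ready(item2)]; R10 [has_feathers(item2) ∧ penguin(item2) → visible(item2)]. Adds ready(item2), visible(item2).
Round 4: R7 [visible(item2) ∧ bird(item2) → small(item2)]. Adds small(item2).
Round 5: R11 [small(item2) → cold(item2)]. Adds cold(item2).
Closure: {approved(item2), bird(item2), closed(item2), cold(item2), flies(item2), has_feathers(item2), large(item2), locked(item2), mammal(item2), metal(item2), penguin(item2), ready(item2), small(item2), swims(item2), visible(item2)} — 15 facts.

15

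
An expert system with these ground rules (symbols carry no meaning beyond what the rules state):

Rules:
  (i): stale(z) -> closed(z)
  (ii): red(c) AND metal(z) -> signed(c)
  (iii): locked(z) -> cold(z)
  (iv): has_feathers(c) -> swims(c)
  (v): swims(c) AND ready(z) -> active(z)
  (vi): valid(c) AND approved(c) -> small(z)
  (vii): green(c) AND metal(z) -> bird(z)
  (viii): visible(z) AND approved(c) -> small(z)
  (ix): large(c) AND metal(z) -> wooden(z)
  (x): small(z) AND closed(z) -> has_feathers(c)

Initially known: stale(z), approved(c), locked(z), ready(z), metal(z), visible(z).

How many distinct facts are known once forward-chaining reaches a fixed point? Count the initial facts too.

12

Round 1: (i) [stale(z) -> closed(z)]; (iii) [locked(z) -> cold(z)]; (viii) [visible(z) AND approved(c) -> small(z)]. Adds closed(z), cold(z), small(z).
Round 2: (x) [small(z) AND closed(z) -> has_feathers(c)]. Adds has_feathers(c).
Round 3: (iv) [has_feathers(c) -> swims(c)]. Adds swims(c).
Round 4: (v) [swims(c) AND ready(z) -> active(z)]. Adds active(z).
Closure: {active(z), approved(c), closed(z), cold(z), has_feathers(c), locked(z), metal(z), ready(z), small(z), stale(z), swims(c), visible(z)} — 12 facts.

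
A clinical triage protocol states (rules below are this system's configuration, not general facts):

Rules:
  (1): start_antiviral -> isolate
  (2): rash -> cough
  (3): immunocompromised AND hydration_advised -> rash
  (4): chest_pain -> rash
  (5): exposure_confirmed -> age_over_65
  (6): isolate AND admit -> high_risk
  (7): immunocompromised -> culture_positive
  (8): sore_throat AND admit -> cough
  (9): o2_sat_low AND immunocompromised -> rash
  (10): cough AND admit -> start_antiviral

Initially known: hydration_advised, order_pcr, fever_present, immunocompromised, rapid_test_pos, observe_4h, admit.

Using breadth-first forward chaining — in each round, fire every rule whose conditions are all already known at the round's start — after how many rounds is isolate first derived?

4

[1] (3) [immunocompromised AND hydration_advised -> rash]; (7) [immunocompromised -> culture_positive]. ⇒ new: rash, culture_positive.
[2] (2) [rash -> cough]. ⇒ new: cough.
[3] (10) [cough AND admit -> start_antiviral]. ⇒ new: start_antiviral.
[4] (1) [start_antiviral -> isolate]. ⇒ new: isolate.
isolate first appears in round 4.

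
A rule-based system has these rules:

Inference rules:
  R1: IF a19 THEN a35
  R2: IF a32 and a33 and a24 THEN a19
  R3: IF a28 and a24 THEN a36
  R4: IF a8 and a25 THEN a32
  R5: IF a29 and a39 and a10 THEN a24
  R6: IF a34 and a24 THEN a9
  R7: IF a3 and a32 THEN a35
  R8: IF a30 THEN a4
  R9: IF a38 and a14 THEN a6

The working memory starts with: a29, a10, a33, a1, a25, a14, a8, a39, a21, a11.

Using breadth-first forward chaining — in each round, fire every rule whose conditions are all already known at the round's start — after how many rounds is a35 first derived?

Round 1 — R4, R5, derive a32, a24.
Round 2 — R2, derive a19.
Round 3 — R1, derive a35.
a35 first appears in round 3.

3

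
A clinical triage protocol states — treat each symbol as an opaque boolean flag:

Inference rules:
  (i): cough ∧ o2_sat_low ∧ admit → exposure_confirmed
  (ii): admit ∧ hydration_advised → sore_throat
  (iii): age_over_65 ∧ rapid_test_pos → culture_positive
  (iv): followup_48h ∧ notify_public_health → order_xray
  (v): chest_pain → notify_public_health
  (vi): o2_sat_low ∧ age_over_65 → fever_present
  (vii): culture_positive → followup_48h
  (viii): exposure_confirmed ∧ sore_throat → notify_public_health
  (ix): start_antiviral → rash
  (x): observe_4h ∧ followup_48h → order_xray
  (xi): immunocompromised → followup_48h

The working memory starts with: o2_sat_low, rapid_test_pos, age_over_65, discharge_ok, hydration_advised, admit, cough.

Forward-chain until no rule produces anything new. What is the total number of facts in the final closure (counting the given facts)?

Round 1 — (i), (ii), (iii), (vi), derive exposure_confirmed, sore_throat, culture_positive, fever_present.
Round 2 — (vii), (viii), derive followup_48h, notify_public_health.
Round 3 — (iv), derive order_xray.
Closure: {admit, age_over_65, cough, culture_positive, discharge_ok, exposure_confirmed, fever_present, followup_48h, hydration_advised, notify_public_health, o2_sat_low, order_xray, rapid_test_pos, sore_throat} — 14 facts.

14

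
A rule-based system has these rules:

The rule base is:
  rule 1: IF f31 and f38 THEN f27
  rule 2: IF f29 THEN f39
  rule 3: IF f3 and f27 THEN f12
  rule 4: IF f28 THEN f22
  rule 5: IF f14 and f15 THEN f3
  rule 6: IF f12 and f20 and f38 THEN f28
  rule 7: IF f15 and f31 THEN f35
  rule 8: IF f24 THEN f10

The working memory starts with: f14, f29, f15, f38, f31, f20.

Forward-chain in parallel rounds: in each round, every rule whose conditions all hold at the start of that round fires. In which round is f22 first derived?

[1] rule 1 [IF f31 and f38 THEN f27]; rule 2 [IF f29 THEN f39]; rule 5 [IF f14 and f15 THEN f3]; rule 7 [IF f15 and f31 THEN f35]. ⇒ new: f27, f39, f3, f35.
[2] rule 3 [IF f3 and f27 THEN f12]. ⇒ new: f12.
[3] rule 6 [IF f12 and f20 and f38 THEN f28]. ⇒ new: f28.
[4] rule 4 [IF f28 THEN f22]. ⇒ new: f22.
f22 first appears in round 4.

4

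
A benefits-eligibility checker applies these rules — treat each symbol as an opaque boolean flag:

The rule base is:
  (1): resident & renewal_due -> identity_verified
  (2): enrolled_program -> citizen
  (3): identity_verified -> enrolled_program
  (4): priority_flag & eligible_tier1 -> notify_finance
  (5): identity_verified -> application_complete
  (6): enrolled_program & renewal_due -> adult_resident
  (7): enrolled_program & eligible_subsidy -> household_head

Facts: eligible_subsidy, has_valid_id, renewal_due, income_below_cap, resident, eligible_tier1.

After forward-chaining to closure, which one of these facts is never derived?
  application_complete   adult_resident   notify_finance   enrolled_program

Round 1 fires (1), giving identity_verified.
Round 2 fires (3), (5), giving enrolled_program, application_complete.
Round 3 fires (2), (6), (7), giving citizen, adult_resident, household_head.
Derived: adult_resident (round 3), application_complete (round 2), enrolled_program (round 2). notify_finance never appears in any round.

notify_finance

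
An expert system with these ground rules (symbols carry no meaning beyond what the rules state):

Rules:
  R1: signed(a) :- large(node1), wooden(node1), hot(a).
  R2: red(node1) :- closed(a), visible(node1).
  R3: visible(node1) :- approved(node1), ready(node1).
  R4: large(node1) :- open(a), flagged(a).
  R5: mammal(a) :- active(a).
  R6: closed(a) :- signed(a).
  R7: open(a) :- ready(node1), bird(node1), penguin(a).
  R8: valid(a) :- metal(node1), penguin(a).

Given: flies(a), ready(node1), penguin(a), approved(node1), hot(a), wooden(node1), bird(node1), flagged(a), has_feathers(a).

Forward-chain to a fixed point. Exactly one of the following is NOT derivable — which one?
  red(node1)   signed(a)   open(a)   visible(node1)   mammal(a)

mammal(a)

Round 1 — R3, R7, derive visible(node1), open(a).
Round 2 — R4, derive large(node1).
Round 3 — R1, derive signed(a).
Round 4 — R6, derive closed(a).
Round 5 — R2, derive red(node1).
Derived: visible(node1) (round 1), open(a) (round 1), red(node1) (round 5), signed(a) (round 3). mammal(a) never appears in any round.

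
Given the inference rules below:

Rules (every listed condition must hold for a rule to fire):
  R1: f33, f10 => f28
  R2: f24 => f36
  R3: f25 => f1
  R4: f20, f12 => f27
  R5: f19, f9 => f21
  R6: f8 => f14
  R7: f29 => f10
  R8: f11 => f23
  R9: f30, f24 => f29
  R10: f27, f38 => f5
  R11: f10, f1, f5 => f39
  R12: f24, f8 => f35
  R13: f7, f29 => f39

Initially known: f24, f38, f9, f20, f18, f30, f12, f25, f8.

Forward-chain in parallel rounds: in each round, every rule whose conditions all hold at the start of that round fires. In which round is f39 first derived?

Round 1 — R2, R3, R4, R6, R9, R12, derive f36, f1, f27, f14, f29, f35.
Round 2 — R7, R10, derive f10, f5.
Round 3 — R11, derive f39.
f39 first appears in round 3.

3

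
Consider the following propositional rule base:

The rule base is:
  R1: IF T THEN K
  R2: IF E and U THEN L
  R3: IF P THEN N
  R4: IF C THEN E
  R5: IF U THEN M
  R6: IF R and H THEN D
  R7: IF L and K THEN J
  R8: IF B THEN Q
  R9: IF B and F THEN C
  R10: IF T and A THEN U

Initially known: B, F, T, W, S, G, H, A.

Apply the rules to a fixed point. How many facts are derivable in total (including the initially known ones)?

16

Round 1: R1 [IF T THEN K]; R8 [IF B THEN Q]; R9 [IF B and F THEN C]; R10 [IF T and A THEN U]. New: K, Q, C, U.
Round 2: R4 [IF C THEN E]; R5 [IF U THEN M]. New: E, M.
Round 3: R2 [IF E and U THEN L]. New: L.
Round 4: R7 [IF L and K THEN J]. New: J.
Closure: {A, B, C, E, F, G, H, J, K, L, M, Q, S, T, U, W} — 16 facts.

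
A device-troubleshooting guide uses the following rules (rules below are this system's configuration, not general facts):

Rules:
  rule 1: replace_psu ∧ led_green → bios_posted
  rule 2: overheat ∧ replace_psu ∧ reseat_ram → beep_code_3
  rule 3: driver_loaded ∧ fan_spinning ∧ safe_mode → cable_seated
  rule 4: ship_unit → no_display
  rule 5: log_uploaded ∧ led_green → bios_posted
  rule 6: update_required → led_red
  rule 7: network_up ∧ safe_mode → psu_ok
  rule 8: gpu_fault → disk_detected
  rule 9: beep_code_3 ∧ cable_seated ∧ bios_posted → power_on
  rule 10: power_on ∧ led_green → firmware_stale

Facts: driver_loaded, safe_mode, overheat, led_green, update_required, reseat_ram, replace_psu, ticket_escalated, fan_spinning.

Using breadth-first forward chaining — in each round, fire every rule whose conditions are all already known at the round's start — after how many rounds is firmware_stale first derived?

3

Round 1: rule 1 [replace_psu ∧ led_green → bios_posted]; rule 2 [overheat ∧ replace_psu ∧ reseat_ram → beep_code_3]; rule 3 [driver_loaded ∧ fan_spinning ∧ safe_mode → cable_seated]; rule 6 [update_required → led_red]. Adds bios_posted, beep_code_3, cable_seated, led_red.
Round 2: rule 9 [beep_code_3 ∧ cable_seated ∧ bios_posted → power_on]. Adds power_on.
Round 3: rule 10 [power_on ∧ led_green → firmware_stale]. Adds firmware_stale.
firmware_stale first appears in round 3.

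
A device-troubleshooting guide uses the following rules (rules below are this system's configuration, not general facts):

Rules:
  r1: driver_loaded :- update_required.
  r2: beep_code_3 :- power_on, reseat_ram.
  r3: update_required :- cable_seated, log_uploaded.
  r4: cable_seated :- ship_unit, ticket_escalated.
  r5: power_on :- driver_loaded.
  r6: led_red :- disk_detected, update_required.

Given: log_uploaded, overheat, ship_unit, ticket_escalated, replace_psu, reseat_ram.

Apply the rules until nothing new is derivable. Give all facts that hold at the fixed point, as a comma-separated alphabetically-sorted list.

Round 1 — r4, derive cable_seated.
Round 2 — r3, derive update_required.
Round 3 — r1, derive driver_loaded.
Round 4 — r5, derive power_on.
Round 5 — r2, derive beep_code_3.

beep_code_3, cable_seated, driver_loaded, log_uploaded, overheat, power_on, replace_psu, reseat_ram, ship_unit, ticket_escalated, update_required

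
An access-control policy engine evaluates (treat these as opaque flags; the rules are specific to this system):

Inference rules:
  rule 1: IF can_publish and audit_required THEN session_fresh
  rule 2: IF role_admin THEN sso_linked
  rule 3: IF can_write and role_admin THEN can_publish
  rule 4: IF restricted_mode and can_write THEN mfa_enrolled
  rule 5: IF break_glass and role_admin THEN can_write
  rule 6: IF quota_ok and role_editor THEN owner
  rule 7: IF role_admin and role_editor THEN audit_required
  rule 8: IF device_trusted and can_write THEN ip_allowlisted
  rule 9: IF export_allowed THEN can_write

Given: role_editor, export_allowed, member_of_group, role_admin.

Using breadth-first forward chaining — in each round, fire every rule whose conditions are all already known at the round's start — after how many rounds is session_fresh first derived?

Round 1: rule 2 [IF role_admin THEN sso_linked]; rule 7 [IF role_admin and role_editor THEN audit_required]; rule 9 [IF export_allowed THEN can_write]. New: sso_linked, audit_required, can_write.
Round 2: rule 3 [IF can_write and role_admin THEN can_publish]. New: can_publish.
Round 3: rule 1 [IF can_publish and audit_required THEN session_fresh]. New: session_fresh.
session_fresh first appears in round 3.

3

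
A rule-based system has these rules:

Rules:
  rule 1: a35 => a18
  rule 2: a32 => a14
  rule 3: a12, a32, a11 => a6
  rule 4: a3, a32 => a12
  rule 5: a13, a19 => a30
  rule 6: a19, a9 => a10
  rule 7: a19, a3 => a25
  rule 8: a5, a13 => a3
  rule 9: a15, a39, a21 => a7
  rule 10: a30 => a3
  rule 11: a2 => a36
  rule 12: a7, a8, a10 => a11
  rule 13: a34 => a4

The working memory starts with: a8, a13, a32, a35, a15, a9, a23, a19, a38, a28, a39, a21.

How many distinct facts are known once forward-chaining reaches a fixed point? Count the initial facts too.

Round 1 — rule 1, rule 2, rule 5, rule 6, rule 9, derive a18, a14, a30, a10, a7.
Round 2 — rule 10, rule 12, derive a3, a11.
Round 3 — rule 4, rule 7, derive a12, a25.
Round 4 — rule 3, derive a6.
Closure: {a10, a11, a12, a13, a14, a15, a18, a19, a21, a23, a25, a28, a3, a30, a32, a35, a38, a39, a6, a7, a8, a9} — 22 facts.

22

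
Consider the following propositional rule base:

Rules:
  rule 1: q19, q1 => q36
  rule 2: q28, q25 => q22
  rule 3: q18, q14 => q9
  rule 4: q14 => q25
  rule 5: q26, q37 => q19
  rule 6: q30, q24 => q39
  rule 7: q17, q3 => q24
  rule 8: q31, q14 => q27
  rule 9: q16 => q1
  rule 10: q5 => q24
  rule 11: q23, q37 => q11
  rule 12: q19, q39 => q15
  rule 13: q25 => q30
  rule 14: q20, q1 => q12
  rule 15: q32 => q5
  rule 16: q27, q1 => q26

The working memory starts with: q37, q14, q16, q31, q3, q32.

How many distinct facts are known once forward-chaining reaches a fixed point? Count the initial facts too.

Round 1: rule 4 [q14 => q25]; rule 8 [q31, q14 => q27]; rule 9 [q16 => q1]; rule 15 [q32 => q5]. New: q25, q27, q1, q5.
Round 2: rule 10 [q5 => q24]; rule 13 [q25 => q30]; rule 16 [q27, q1 => q26]. New: q24, q30, q26.
Round 3: rule 5 [q26, q37 => q19]; rule 6 [q30, q24 => q39]. New: q19, q39.
Round 4: rule 1 [q19, q1 => q36]; rule 12 [q19, q39 => q15]. New: q36, q15.
Closure: {q1, q14, q15, q16, q19, q24, q25, q26, q27, q3, q30, q31, q32, q36, q37, q39, q5} — 17 facts.

17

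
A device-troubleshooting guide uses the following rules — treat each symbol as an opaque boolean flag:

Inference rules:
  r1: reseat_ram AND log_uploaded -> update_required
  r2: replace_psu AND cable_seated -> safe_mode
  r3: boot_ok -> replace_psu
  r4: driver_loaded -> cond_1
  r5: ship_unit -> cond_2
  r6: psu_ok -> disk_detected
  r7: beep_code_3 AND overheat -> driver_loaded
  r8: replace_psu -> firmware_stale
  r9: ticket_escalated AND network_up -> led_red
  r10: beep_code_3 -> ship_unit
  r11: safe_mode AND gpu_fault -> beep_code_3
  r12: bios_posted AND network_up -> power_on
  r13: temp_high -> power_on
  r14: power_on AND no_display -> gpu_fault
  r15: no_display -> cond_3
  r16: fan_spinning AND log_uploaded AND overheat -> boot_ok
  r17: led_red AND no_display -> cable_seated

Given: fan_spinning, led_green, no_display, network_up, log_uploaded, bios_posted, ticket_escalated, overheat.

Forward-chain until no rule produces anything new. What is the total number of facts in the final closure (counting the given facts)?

[1] r9 [ticket_escalated AND network_up -> led_red]; r12 [bios_posted AND network_up -> power_on]; r15 [no_display -> cond_3]; r16 [fan_spinning AND log_uploaded AND overheat -> boot_ok]. ⇒ new: led_red, power_on, cond_3, boot_ok.
[2] r3 [boot_ok -> replace_psu]; r14 [power_on AND no_display -> gpu_fault]; r17 [led_red AND no_display -> cable_seated]. ⇒ new: replace_psu, gpu_fault, cable_seated.
[3] r2 [replace_psu AND cable_seated -> safe_mode]; r8 [replace_psu -> firmware_stale]. ⇒ new: safe_mode, firmware_stale.
[4] r11 [safe_mode AND gpu_fault -> beep_code_3]. ⇒ new: beep_code_3.
[5] r7 [beep_code_3 AND overheat -> driver_loaded]; r10 [beep_code_3 -> ship_unit]. ⇒ new: driver_loaded, ship_unit.
[6] r4 [driver_loaded -> cond_1]; r5 [ship_unit -> cond_2]. ⇒ new: cond_1, cond_2.
Closure: {beep_code_3, bios_posted, boot_ok, cable_seated, cond_1, cond_2, cond_3, driver_loaded, fan_spinning, firmware_stale, gpu_fault, led_green, led_red, log_uploaded, network_up, no_display, overheat, power_on, replace_psu, safe_mode, ship_unit, ticket_escalated} — 22 facts.

22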